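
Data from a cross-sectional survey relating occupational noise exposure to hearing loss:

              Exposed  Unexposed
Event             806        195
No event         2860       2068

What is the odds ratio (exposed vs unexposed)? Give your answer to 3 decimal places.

Reading the table with exposure as columns: a = 806 (Exposed, case), b = 2860 (Exposed, non-case), c = 195 (Unexposed, case), d = 2068.
OR = (a·d)/(b·c) = (806 × 2068) / (2860 × 195) = 1666808 / 557700 = 2.98872
The odds of hearing loss are about 2.99 times as high in the exposed group.

2.989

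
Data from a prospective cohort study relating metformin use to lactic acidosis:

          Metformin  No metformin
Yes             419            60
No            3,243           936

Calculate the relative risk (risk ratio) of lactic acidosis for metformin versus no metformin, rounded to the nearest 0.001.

Reading the table with exposure as columns: a = 419 (Metformin, case), b = 3243 (Metformin, non-case), c = 60 (No metformin, case), d = 936.
Risk in exposed = 419/3662 = 0.11442; risk in unexposed = 60/996 = 0.06024.
RR = 0.11442 / 0.06024 = 1.89934
The risk among the exposed is 1.90 times that among the unexposed.

1.899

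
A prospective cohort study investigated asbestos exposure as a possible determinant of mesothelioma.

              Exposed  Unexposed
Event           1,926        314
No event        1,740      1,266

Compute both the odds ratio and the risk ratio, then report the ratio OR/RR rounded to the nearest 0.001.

Reading the table with exposure as columns: a = 1926 (Exposed, case), b = 1740 (Exposed, non-case), c = 314 (Unexposed, case), d = 1266.
OR = (1926·1266)/(1740·314) = 2438316/546360 = 4.46284
Risk in exposed = 1926/3666 = 0.52537; risk in unexposed = 314/1580 = 0.19873; RR = 2.64357
OR/RR = 4.46284 / 2.64357 = 1.68818
The outcome is not rare, so the OR lies further from 1 than the RR.

1.688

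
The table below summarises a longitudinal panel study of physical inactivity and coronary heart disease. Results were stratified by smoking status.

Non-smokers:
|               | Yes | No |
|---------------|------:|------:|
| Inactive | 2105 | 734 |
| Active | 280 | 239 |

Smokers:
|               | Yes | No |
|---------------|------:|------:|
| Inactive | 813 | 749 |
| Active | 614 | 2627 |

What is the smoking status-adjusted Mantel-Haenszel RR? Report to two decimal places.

RR_MH = Σ(aᵢ·n₀ᵢ/nᵢ) / Σ(cᵢ·n₁ᵢ/nᵢ), with n₁ᵢ = aᵢ+bᵢ (exposed), n₀ᵢ = cᵢ+dᵢ (unexposed), nᵢ = n₁ᵢ+n₀ᵢ.
Stratum 1 (Non-smokers): n₁ = 2839, n₀ = 519, n = 3358; a·n₀/n = 2105·519/3358 = 325.3410; c·n₁/n = 280·2839/3358 = 236.7242
Stratum 2 (Smokers): n₁ = 1562, n₀ = 3241, n = 4803; a·n₀/n = 813·3241/4803 = 548.6015; c·n₁/n = 614·1562/4803 = 199.6810
RR_MH = (325.3410 + 548.6015) / (236.7242 + 199.6810) = 873.9425 / 436.4053 = 2.00259

2.00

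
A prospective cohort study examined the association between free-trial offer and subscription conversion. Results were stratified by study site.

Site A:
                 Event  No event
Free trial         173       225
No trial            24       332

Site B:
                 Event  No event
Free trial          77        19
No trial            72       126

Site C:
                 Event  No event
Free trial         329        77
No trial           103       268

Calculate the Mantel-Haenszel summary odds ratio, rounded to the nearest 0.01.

OR_MH = Σ(aᵢdᵢ/nᵢ) / Σ(bᵢcᵢ/nᵢ), where nᵢ is the stratum total.
Stratum 1 (Site A): n = 754; a·d/n = 173·332/754 = 76.1751; b·c/n = 225·24/754 = 7.1618
Stratum 2 (Site B): n = 294; a·d/n = 77·126/294 = 33.0000; b·c/n = 19·72/294 = 4.6531
Stratum 3 (Site C): n = 777; a·d/n = 329·268/777 = 113.4775; b·c/n = 77·103/777 = 10.2072
OR_MH = (76.1751 + 33.0000 + 113.4775) / (7.1618 + 4.6531 + 10.2072) = 222.6525 / 22.0221 = 10.11043

10.11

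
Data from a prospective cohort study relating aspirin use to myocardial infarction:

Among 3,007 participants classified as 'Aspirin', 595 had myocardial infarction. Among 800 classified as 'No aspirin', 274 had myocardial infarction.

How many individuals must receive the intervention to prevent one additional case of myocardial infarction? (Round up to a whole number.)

Risk in treated group = 595/3007 = 0.19787; risk in control = 274/800 = 0.34250.
Absolute risk reduction = 0.34250 − 0.19787 = 0.14463
NNT = 1 / ARR = 1 / 0.14463 = 6.914 → round up → 7

7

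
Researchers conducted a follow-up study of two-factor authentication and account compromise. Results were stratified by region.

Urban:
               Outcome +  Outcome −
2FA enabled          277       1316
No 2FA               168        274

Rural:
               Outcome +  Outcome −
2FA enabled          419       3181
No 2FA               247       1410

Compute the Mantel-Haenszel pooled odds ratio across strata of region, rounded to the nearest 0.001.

0.580

OR_MH = Σ(aᵢdᵢ/nᵢ) / Σ(bᵢcᵢ/nᵢ), where nᵢ is the stratum total.
Stratum 1 (Urban): n = 2035; a·d/n = 277·274/2035 = 37.2963; b·c/n = 1316·168/2035 = 108.6428
Stratum 2 (Rural): n = 5257; a·d/n = 419·1410/5257 = 112.3816; b·c/n = 3181·247/5257 = 149.4592
OR_MH = (37.2963 + 112.3816) / (108.6428 + 149.4592) = 149.6779 / 258.1019 = 0.57992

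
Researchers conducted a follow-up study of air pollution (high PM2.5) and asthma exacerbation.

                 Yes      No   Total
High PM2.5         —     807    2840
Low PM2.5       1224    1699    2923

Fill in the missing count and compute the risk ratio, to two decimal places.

1.71

The missing cell is in the exposed row: 2840 − 807 = 2033.
So a = 2033, b = 807, c = 1224, d = 1699.
RR = [a/(a+b)] / [c/(c+d)] = (2033/2840) / (1224/2923) = 0.71585/0.41875 = 1.70949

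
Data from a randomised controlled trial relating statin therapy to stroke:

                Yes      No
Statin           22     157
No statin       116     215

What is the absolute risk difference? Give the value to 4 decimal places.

-0.2275

Cells: a = 22, b = 157, c = 116, d = 215.
Risk in exposed = 22/179 = 0.122905; risk in unexposed = 116/331 = 0.350453.
Risk difference = 0.122905 − 0.350453 = -0.227548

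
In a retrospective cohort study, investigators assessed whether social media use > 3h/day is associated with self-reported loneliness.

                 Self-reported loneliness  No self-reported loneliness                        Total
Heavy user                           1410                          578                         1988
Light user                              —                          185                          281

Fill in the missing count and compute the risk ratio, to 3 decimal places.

The missing cell is in the unexposed row: 281 − 185 = 96.
So a = 1410, b = 578, c = 96, d = 185.
RR = [a/(a+b)] / [c/(c+d)] = (1410/1988) / (96/281) = 0.70926/0.34164 = 2.07605

2.076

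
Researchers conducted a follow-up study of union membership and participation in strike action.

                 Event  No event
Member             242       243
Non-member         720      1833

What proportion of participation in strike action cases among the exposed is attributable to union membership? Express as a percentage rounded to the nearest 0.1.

Cells: a = 242, b = 243, c = 720, d = 1833.
Risk in exposed = 242/485 = 0.49897; risk in unexposed = 720/2553 = 0.28202.
RR = 0.49897/0.28202 = 1.76926
AR% = (RR − 1)/RR × 100 = (1.76926 − 1)/1.76926 × 100 = 43.4792%

43.5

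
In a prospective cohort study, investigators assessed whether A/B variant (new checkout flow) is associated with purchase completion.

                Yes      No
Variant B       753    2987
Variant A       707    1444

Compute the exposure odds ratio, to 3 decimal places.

0.515

Cells: a = 753, b = 2987, c = 707, d = 1444.
OR = (a·d)/(b·c) = (753 × 1444) / (2987 × 707) = 1087332 / 2111809 = 0.51488
Exposure is associated with lower odds of purchase completion (OR = 0.51 < 1).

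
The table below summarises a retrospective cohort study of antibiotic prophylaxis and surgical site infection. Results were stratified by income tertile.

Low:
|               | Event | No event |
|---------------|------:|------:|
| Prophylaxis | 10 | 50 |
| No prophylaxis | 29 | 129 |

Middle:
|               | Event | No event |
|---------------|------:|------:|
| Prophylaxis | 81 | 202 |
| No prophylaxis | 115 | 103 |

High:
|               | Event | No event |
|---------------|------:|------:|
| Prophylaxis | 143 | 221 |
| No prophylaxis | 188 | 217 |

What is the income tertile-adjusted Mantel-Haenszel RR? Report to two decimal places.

RR_MH = Σ(aᵢ·n₀ᵢ/nᵢ) / Σ(cᵢ·n₁ᵢ/nᵢ), with n₁ᵢ = aᵢ+bᵢ (exposed), n₀ᵢ = cᵢ+dᵢ (unexposed), nᵢ = n₁ᵢ+n₀ᵢ.
Stratum 1 (Low): n₁ = 60, n₀ = 158, n = 218; a·n₀/n = 10·158/218 = 7.2477; c·n₁/n = 29·60/218 = 7.9817
Stratum 2 (Middle): n₁ = 283, n₀ = 218, n = 501; a·n₀/n = 81·218/501 = 35.2455; c·n₁/n = 115·283/501 = 64.9601
Stratum 3 (High): n₁ = 364, n₀ = 405, n = 769; a·n₀/n = 143·405/769 = 75.3121; c·n₁/n = 188·364/769 = 88.9883
RR_MH = (7.2477 + 35.2455 + 75.3121) / (7.9817 + 64.9601 + 88.9883) = 117.8053 / 161.9300 = 0.72751

0.73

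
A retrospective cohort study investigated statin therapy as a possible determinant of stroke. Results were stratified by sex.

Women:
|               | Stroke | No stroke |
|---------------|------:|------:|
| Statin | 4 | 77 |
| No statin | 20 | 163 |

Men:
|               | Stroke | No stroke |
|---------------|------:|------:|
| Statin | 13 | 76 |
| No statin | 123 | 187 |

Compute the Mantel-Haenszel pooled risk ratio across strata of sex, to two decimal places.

RR_MH = Σ(aᵢ·n₀ᵢ/nᵢ) / Σ(cᵢ·n₁ᵢ/nᵢ), with n₁ᵢ = aᵢ+bᵢ (exposed), n₀ᵢ = cᵢ+dᵢ (unexposed), nᵢ = n₁ᵢ+n₀ᵢ.
Stratum 1 (Women): n₁ = 81, n₀ = 183, n = 264; a·n₀/n = 4·183/264 = 2.7727; c·n₁/n = 20·81/264 = 6.1364
Stratum 2 (Men): n₁ = 89, n₀ = 310, n = 399; a·n₀/n = 13·310/399 = 10.1003; c·n₁/n = 123·89/399 = 27.4361
RR_MH = (2.7727 + 10.1003) / (6.1364 + 27.4361) = 12.8730 / 33.5725 = 0.38344

0.38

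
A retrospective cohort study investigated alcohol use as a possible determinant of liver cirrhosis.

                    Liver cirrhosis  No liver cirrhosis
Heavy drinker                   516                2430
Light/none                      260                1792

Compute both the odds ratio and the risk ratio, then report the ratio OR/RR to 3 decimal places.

Cells: a = 516, b = 2430, c = 260, d = 1792.
OR = (516·1792)/(2430·260) = 924672/631800 = 1.46355
Risk in exposed = 516/2946 = 0.17515; risk in unexposed = 260/2052 = 0.12671; RR = 1.38236
OR/RR = 1.46355 / 1.38236 = 1.05873
The outcome is not rare, so the OR lies further from 1 than the RR.

1.059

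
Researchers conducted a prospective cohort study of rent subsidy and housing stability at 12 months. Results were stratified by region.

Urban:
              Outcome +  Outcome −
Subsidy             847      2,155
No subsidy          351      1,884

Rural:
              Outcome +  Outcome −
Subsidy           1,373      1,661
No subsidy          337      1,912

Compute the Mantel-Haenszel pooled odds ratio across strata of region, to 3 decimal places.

OR_MH = Σ(aᵢdᵢ/nᵢ) / Σ(bᵢcᵢ/nᵢ), where nᵢ is the stratum total.
Stratum 1 (Urban): n = 5237; a·d/n = 847·1884/5237 = 304.7065; b·c/n = 2155·351/5237 = 144.4348
Stratum 2 (Rural): n = 5283; a·d/n = 1373·1912/5283 = 496.9101; b·c/n = 1661·337/5283 = 105.9544
OR_MH = (304.7065 + 496.9101) / (144.4348 + 105.9544) = 801.6166 / 250.3892 = 3.20148

3.201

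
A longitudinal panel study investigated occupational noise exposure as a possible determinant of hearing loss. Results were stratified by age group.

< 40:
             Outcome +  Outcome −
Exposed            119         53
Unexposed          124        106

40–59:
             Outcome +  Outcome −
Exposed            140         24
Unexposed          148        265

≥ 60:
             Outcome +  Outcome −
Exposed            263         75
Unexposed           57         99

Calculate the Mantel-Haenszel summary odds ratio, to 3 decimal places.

OR_MH = Σ(aᵢdᵢ/nᵢ) / Σ(bᵢcᵢ/nᵢ), where nᵢ is the stratum total.
Stratum 1 (< 40): n = 402; a·d/n = 119·106/402 = 31.3781; b·c/n = 53·124/402 = 16.3483
Stratum 2 (40–59): n = 577; a·d/n = 140·265/577 = 64.2981; b·c/n = 24·148/577 = 6.1560
Stratum 3 (≥ 60): n = 494; a·d/n = 263·99/494 = 52.7065; b·c/n = 75·57/494 = 8.6538
OR_MH = (31.3781 + 64.2981 + 52.7065) / (16.3483 + 6.1560 + 8.6538) = 148.3827 / 31.1581 = 4.76225

4.762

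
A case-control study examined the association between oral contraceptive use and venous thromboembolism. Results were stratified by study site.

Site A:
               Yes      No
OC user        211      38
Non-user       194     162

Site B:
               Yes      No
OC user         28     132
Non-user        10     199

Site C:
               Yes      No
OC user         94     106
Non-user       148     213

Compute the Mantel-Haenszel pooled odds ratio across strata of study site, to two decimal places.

OR_MH = Σ(aᵢdᵢ/nᵢ) / Σ(bᵢcᵢ/nᵢ), where nᵢ is the stratum total.
Stratum 1 (Site A): n = 605; a·d/n = 211·162/605 = 56.4992; b·c/n = 38·194/605 = 12.1851
Stratum 2 (Site B): n = 369; a·d/n = 28·199/369 = 15.1003; b·c/n = 132·10/369 = 3.5772
Stratum 3 (Site C): n = 561; a·d/n = 94·213/561 = 35.6898; b·c/n = 106·148/561 = 27.9643
OR_MH = (56.4992 + 15.1003 + 35.6898) / (12.1851 + 3.5772 + 27.9643) = 107.2893 / 43.7267 = 2.45363

2.45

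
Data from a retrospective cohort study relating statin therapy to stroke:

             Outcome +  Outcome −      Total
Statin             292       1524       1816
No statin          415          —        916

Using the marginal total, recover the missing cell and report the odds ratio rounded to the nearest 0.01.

0.23

The missing cell is in the unexposed row: 916 − 415 = 501.
So a = 292, b = 1524, c = 415, d = 501.
OR = (a·d)/(b·c) = (292 × 501) / (1524 × 415) = 146292 / 632460 = 0.23131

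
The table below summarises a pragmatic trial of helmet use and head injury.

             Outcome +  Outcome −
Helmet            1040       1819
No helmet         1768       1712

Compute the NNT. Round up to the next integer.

Risk in treated group = 1040/2859 = 0.36376; risk in control = 1768/3480 = 0.50805.
Absolute risk reduction = 0.50805 − 0.36376 = 0.14428
NNT = 1 / ARR = 1 / 0.14428 = 6.931 → round up → 7

7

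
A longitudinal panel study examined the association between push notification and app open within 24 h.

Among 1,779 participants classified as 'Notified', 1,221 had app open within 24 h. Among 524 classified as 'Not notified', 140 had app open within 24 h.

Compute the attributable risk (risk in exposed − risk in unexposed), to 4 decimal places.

From the description: a = 1221, b = 558, c = 140, d = 384.
Risk in exposed = 1221/1779 = 0.686341; risk in unexposed = 140/524 = 0.267176.
Risk difference = 0.686341 − 0.267176 = 0.419165

0.4192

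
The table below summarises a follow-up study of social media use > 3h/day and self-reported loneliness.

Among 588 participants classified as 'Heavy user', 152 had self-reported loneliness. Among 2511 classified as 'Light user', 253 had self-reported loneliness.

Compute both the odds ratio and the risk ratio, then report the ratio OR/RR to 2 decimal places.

1.21

From the description: a = 152, b = 436, c = 253, d = 2258.
OR = (152·2258)/(436·253) = 343216/110308 = 3.11143
Risk in exposed = 152/588 = 0.25850; risk in unexposed = 253/2511 = 0.10076; RR = 2.56562
OR/RR = 3.11143 / 2.56562 = 1.21274
The outcome is not rare, so the OR lies further from 1 than the RR.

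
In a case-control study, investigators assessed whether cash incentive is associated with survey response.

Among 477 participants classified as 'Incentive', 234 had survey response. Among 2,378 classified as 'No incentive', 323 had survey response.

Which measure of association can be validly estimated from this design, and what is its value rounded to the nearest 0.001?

From the description: a = 234, b = 243, c = 323, d = 2055.
This is a case-control study: participants were sampled on outcome status, so risks in the source population cannot be estimated directly — relative risk is not valid here. The odds ratio is the appropriate measure.
OR = (a·d)/(b·c) = (234 × 2055) / (243 × 323) = 480870 / 78489 = 6.12659

6.127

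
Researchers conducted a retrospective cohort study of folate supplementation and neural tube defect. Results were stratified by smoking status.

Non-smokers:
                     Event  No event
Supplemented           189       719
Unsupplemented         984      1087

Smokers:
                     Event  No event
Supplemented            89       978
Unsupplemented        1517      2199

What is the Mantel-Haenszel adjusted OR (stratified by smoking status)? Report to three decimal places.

OR_MH = Σ(aᵢdᵢ/nᵢ) / Σ(bᵢcᵢ/nᵢ), where nᵢ is the stratum total.
Stratum 1 (Non-smokers): n = 2979; a·d/n = 189·1087/2979 = 68.9637; b·c/n = 719·984/2979 = 237.4945
Stratum 2 (Smokers): n = 4783; a·d/n = 89·2199/4783 = 40.9180; b·c/n = 978·1517/4783 = 310.1873
OR_MH = (68.9637 + 40.9180) / (237.4945 + 310.1873) = 109.8818 / 547.6818 = 0.20063

0.201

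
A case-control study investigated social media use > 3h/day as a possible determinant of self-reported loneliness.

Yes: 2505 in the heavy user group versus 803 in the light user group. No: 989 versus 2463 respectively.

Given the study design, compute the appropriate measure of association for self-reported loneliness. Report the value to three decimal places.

7.769

From the description: a = 2505, b = 989, c = 803, d = 2463.
This is a case-control study: participants were sampled on outcome status, so risks in the source population cannot be estimated directly — relative risk is not valid here. The odds ratio is the appropriate measure.
OR = (a·d)/(b·c) = (2505 × 2463) / (989 × 803) = 6169815 / 794167 = 7.76891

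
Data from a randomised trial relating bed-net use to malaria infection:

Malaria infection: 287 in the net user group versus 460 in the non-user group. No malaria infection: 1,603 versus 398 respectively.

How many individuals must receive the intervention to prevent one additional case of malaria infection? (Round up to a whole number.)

3

Risk in treated group = 287/1890 = 0.15185; risk in control = 460/858 = 0.53613.
Absolute risk reduction = 0.53613 − 0.15185 = 0.38428
NNT = 1 / ARR = 1 / 0.38428 = 2.602 → round up → 3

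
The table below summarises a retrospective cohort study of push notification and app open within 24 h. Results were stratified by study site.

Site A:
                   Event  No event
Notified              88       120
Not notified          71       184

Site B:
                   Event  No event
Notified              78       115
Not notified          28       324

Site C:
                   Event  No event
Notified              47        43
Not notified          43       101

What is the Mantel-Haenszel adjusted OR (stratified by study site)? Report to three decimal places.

3.155

OR_MH = Σ(aᵢdᵢ/nᵢ) / Σ(bᵢcᵢ/nᵢ), where nᵢ is the stratum total.
Stratum 1 (Site A): n = 463; a·d/n = 88·184/463 = 34.9719; b·c/n = 120·71/463 = 18.4017
Stratum 2 (Site B): n = 545; a·d/n = 78·324/545 = 46.3706; b·c/n = 115·28/545 = 5.9083
Stratum 3 (Site C): n = 234; a·d/n = 47·101/234 = 20.2863; b·c/n = 43·43/234 = 7.9017
OR_MH = (34.9719 + 46.3706 + 20.2863) / (18.4017 + 5.9083 + 7.9017) = 101.6289 / 32.2117 = 3.15503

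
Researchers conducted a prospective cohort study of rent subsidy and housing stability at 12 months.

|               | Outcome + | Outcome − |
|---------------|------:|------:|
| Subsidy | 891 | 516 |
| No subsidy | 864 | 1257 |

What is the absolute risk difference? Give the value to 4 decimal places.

Cells: a = 891, b = 516, c = 864, d = 1257.
Risk in exposed = 891/1407 = 0.633262; risk in unexposed = 864/2121 = 0.407355.
Risk difference = 0.633262 − 0.407355 = 0.225907

0.2259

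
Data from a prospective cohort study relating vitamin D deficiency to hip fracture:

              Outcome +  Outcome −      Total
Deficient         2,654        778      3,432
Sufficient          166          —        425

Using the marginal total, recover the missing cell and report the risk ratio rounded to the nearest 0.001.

The missing cell is in the unexposed row: 425 − 166 = 259.
So a = 2654, b = 778, c = 166, d = 259.
RR = [a/(a+b)] / [c/(c+d)] = (2654/3432) / (166/425) = 0.77331/0.39059 = 1.97986

1.980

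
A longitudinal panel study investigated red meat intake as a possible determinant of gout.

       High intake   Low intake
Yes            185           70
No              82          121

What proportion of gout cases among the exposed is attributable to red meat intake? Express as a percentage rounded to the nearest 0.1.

47.1

Reading the table with exposure as columns: a = 185 (High intake, case), b = 82 (High intake, non-case), c = 70 (Low intake, case), d = 121.
Risk in exposed = 185/267 = 0.69288; risk in unexposed = 70/191 = 0.36649.
RR = 0.69288/0.36649 = 1.89058
AR% = (RR − 1)/RR × 100 = (1.89058 − 1)/1.89058 × 100 = 47.1063%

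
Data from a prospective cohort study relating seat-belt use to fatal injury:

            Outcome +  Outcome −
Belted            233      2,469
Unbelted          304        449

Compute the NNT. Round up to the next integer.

4

Risk in treated group = 233/2702 = 0.08623; risk in control = 304/753 = 0.40372.
Absolute risk reduction = 0.40372 − 0.08623 = 0.31749
NNT = 1 / ARR = 1 / 0.31749 = 3.150 → round up → 4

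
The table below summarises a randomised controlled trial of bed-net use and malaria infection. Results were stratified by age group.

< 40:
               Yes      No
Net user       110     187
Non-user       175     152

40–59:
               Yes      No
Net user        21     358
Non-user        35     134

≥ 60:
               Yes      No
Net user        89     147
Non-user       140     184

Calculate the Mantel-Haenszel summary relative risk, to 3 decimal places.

RR_MH = Σ(aᵢ·n₀ᵢ/nᵢ) / Σ(cᵢ·n₁ᵢ/nᵢ), with n₁ᵢ = aᵢ+bᵢ (exposed), n₀ᵢ = cᵢ+dᵢ (unexposed), nᵢ = n₁ᵢ+n₀ᵢ.
Stratum 1 (< 40): n₁ = 297, n₀ = 327, n = 624; a·n₀/n = 110·327/624 = 57.6442; c·n₁/n = 175·297/624 = 83.2933
Stratum 2 (40–59): n₁ = 379, n₀ = 169, n = 548; a·n₀/n = 21·169/548 = 6.4763; c·n₁/n = 35·379/548 = 24.2062
Stratum 3 (≥ 60): n₁ = 236, n₀ = 324, n = 560; a·n₀/n = 89·324/560 = 51.4929; c·n₁/n = 140·236/560 = 59.0000
RR_MH = (57.6442 + 6.4763 + 51.4929) / (83.2933 + 24.2062 + 59.0000) = 115.6134 / 166.4995 = 0.69438

0.694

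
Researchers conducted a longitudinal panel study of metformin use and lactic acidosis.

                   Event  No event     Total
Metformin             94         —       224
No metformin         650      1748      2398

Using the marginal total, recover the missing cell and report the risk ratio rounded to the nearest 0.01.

The missing cell is in the exposed row: 224 − 94 = 130.
So a = 94, b = 130, c = 650, d = 1748.
RR = [a/(a+b)] / [c/(c+d)] = (94/224) / (650/2398) = 0.41964/0.27106 = 1.54816

1.55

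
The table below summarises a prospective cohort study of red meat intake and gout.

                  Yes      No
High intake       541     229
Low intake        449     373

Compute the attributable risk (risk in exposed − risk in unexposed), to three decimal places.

Cells: a = 541, b = 229, c = 449, d = 373.
Risk in exposed = 541/770 = 0.702597; risk in unexposed = 449/822 = 0.546229.
Risk difference = 0.702597 − 0.546229 = 0.156369

0.156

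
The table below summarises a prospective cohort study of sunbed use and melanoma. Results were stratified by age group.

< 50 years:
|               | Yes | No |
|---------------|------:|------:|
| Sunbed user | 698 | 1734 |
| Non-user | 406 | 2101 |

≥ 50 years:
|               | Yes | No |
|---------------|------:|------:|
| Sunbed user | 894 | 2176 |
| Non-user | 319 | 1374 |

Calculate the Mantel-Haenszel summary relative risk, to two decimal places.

1.66

RR_MH = Σ(aᵢ·n₀ᵢ/nᵢ) / Σ(cᵢ·n₁ᵢ/nᵢ), with n₁ᵢ = aᵢ+bᵢ (exposed), n₀ᵢ = cᵢ+dᵢ (unexposed), nᵢ = n₁ᵢ+n₀ᵢ.
Stratum 1 (< 50 years): n₁ = 2432, n₀ = 2507, n = 4939; a·n₀/n = 698·2507/4939 = 354.2997; c·n₁/n = 406·2432/4939 = 199.9174
Stratum 2 (≥ 50 years): n₁ = 3070, n₀ = 1693, n = 4763; a·n₀/n = 894·1693/4763 = 317.7707; c·n₁/n = 319·3070/4763 = 205.6120
RR_MH = (354.2997 + 317.7707) / (199.9174 + 205.6120) = 672.0704 / 405.5294 = 1.65727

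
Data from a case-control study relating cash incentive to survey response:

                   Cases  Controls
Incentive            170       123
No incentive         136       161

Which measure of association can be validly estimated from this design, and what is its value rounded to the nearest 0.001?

1.636

Cells: a = 170, b = 123, c = 136, d = 161.
This is a case-control study: participants were sampled on outcome status, so risks in the source population cannot be estimated directly — relative risk is not valid here. The odds ratio is the appropriate measure.
OR = (a·d)/(b·c) = (170 × 161) / (123 × 136) = 27370 / 16728 = 1.63618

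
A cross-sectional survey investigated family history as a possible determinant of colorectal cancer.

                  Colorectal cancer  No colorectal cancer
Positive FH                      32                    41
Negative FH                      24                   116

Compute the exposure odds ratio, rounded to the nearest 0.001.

3.772

Cells: a = 32, b = 41, c = 24, d = 116.
OR = (a·d)/(b·c) = (32 × 116) / (41 × 24) = 3712 / 984 = 3.77236
The odds of colorectal cancer are about 3.77 times as high in the positive fh group.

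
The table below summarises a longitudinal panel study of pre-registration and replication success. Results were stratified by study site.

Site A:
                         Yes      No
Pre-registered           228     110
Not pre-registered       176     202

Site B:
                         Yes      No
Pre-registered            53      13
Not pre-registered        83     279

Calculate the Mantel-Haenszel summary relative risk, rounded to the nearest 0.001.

RR_MH = Σ(aᵢ·n₀ᵢ/nᵢ) / Σ(cᵢ·n₁ᵢ/nᵢ), with n₁ᵢ = aᵢ+bᵢ (exposed), n₀ᵢ = cᵢ+dᵢ (unexposed), nᵢ = n₁ᵢ+n₀ᵢ.
Stratum 1 (Site A): n₁ = 338, n₀ = 378, n = 716; a·n₀/n = 228·378/716 = 120.3687; c·n₁/n = 176·338/716 = 83.0838
Stratum 2 (Site B): n₁ = 66, n₀ = 362, n = 428; a·n₀/n = 53·362/428 = 44.8271; c·n₁/n = 83·66/428 = 12.7991
RR_MH = (120.3687 + 44.8271) / (83.0838 + 12.7991) = 165.1958 / 95.8829 = 1.72289

1.723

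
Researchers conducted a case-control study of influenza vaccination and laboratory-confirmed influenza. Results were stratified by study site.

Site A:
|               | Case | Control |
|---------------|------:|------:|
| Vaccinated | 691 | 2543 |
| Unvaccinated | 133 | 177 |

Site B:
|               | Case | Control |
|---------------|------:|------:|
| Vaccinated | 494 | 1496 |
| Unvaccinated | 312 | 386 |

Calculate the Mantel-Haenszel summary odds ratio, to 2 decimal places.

0.39

OR_MH = Σ(aᵢdᵢ/nᵢ) / Σ(bᵢcᵢ/nᵢ), where nᵢ is the stratum total.
Stratum 1 (Site A): n = 3544; a·d/n = 691·177/3544 = 34.5110; b·c/n = 2543·133/3544 = 95.4343
Stratum 2 (Site B): n = 2688; a·d/n = 494·386/2688 = 70.9390; b·c/n = 1496·312/2688 = 173.6429
OR_MH = (34.5110 + 70.9390) / (95.4343 + 173.6429) = 105.4500 / 269.0771 = 0.39190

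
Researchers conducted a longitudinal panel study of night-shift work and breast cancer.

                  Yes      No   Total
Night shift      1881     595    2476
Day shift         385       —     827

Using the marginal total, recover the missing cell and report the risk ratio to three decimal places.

1.632

The missing cell is in the unexposed row: 827 − 385 = 442.
So a = 1881, b = 595, c = 385, d = 442.
RR = [a/(a+b)] / [c/(c+d)] = (1881/2476) / (385/827) = 0.75969/0.46554 = 1.63186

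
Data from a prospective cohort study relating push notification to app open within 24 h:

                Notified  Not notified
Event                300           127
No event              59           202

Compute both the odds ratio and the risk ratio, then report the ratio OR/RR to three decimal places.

3.736

Reading the table with exposure as columns: a = 300 (Notified, case), b = 59 (Notified, non-case), c = 127 (Not notified, case), d = 202.
OR = (300·202)/(59·127) = 60600/7493 = 8.08755
Risk in exposed = 300/359 = 0.83565; risk in unexposed = 127/329 = 0.38602; RR = 2.16481
OR/RR = 8.08755 / 2.16481 = 3.73592
The outcome is not rare, so the OR lies further from 1 than the RR.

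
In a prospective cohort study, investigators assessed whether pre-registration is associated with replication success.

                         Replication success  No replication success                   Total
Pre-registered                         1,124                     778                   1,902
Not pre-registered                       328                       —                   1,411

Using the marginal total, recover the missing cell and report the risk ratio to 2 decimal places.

The missing cell is in the unexposed row: 1411 − 328 = 1083.
So a = 1124, b = 778, c = 328, d = 1083.
RR = [a/(a+b)] / [c/(c+d)] = (1124/1902) / (328/1411) = 0.59096/0.23246 = 2.54220

2.54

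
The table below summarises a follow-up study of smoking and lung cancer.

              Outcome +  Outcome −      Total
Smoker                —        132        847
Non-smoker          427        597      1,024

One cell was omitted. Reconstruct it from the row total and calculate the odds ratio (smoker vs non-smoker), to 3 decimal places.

7.573

The missing cell is in the exposed row: 847 − 132 = 715.
So a = 715, b = 132, c = 427, d = 597.
OR = (a·d)/(b·c) = (715 × 597) / (132 × 427) = 426855 / 56364 = 7.57319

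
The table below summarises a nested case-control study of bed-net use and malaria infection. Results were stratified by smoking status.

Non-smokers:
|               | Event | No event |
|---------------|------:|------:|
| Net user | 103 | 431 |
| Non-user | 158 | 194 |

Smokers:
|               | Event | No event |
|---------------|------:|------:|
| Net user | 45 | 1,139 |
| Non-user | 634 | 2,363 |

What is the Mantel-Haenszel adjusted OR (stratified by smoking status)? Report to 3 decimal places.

OR_MH = Σ(aᵢdᵢ/nᵢ) / Σ(bᵢcᵢ/nᵢ), where nᵢ is the stratum total.
Stratum 1 (Non-smokers): n = 886; a·d/n = 103·194/886 = 22.5530; b·c/n = 431·158/886 = 76.8600
Stratum 2 (Smokers): n = 4181; a·d/n = 45·2363/4181 = 25.4329; b·c/n = 1139·634/4181 = 172.7161
OR_MH = (22.5530 + 25.4329) / (76.8600 + 172.7161) = 47.9860 / 249.5761 = 0.19227

0.192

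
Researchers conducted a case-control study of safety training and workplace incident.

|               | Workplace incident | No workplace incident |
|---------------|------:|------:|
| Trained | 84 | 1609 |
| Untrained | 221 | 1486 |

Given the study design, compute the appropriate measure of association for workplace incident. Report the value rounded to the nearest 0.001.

Cells: a = 84, b = 1609, c = 221, d = 1486.
This is a case-control study: participants were sampled on outcome status, so risks in the source population cannot be estimated directly — relative risk is not valid here. The odds ratio is the appropriate measure.
OR = (a·d)/(b·c) = (84 × 1486) / (1609 × 221) = 124824 / 355589 = 0.35103

0.351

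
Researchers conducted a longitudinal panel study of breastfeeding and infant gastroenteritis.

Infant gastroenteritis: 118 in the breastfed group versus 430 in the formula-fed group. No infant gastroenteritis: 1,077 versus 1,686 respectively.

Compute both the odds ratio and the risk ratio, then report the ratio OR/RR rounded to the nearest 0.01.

From the description: a = 118, b = 1077, c = 430, d = 1686.
OR = (118·1686)/(1077·430) = 198948/463110 = 0.42959
Risk in exposed = 118/1195 = 0.09874; risk in unexposed = 430/2116 = 0.20321; RR = 0.48592
OR/RR = 0.42959 / 0.48592 = 0.88409
The outcome is not rare, so the OR lies further from 1 than the RR.

0.88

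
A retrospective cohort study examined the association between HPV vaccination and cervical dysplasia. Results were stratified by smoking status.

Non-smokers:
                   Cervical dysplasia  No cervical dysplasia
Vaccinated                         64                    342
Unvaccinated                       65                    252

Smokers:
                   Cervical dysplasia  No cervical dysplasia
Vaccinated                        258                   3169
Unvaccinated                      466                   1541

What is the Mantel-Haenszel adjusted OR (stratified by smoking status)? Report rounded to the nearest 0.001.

0.316

OR_MH = Σ(aᵢdᵢ/nᵢ) / Σ(bᵢcᵢ/nᵢ), where nᵢ is the stratum total.
Stratum 1 (Non-smokers): n = 723; a·d/n = 64·252/723 = 22.3071; b·c/n = 342·65/723 = 30.7469
Stratum 2 (Smokers): n = 5434; a·d/n = 258·1541/5434 = 73.1649; b·c/n = 3169·466/5434 = 271.7619
OR_MH = (22.3071 + 73.1649) / (30.7469 + 271.7619) = 95.4719 / 302.5088 = 0.31560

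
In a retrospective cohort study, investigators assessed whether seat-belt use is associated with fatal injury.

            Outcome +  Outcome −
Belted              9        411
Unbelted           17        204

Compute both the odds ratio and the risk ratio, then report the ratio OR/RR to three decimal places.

0.943

Cells: a = 9, b = 411, c = 17, d = 204.
OR = (9·204)/(411·17) = 1836/6987 = 0.26277
Risk in exposed = 9/420 = 0.02143; risk in unexposed = 17/221 = 0.07692; RR = 0.27857
OR/RR = 0.26277 / 0.27857 = 0.94329
The outcome is rare in both groups, so OR ≈ RR (ratio near 1).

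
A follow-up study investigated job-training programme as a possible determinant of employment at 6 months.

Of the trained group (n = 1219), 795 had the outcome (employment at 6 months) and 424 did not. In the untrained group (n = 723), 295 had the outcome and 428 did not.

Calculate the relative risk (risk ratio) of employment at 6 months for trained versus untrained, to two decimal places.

1.60

From the description: a = 795, b = 424, c = 295, d = 428.
Risk in exposed = 795/1219 = 0.65217; risk in unexposed = 295/723 = 0.40802.
RR = 0.65217 / 0.40802 = 1.59838
The risk among the exposed is 1.60 times that among the unexposed.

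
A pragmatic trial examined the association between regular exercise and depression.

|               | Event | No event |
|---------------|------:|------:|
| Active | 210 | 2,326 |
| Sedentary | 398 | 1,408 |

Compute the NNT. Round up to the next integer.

8

Risk in treated group = 210/2536 = 0.08281; risk in control = 398/1806 = 0.22038.
Absolute risk reduction = 0.22038 − 0.08281 = 0.13757
NNT = 1 / ARR = 1 / 0.13757 = 7.269 → round up → 8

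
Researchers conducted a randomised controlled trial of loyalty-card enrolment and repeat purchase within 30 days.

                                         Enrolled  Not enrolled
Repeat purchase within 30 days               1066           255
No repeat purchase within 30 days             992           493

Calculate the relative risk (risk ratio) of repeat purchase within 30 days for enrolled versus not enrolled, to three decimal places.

Reading the table with exposure as columns: a = 1066 (Enrolled, case), b = 992 (Enrolled, non-case), c = 255 (Not enrolled, case), d = 493.
Risk in exposed = 1066/2058 = 0.51798; risk in unexposed = 255/748 = 0.34091.
RR = 0.51798 / 0.34091 = 1.51940
The risk among the exposed is 1.52 times that among the unexposed.

1.519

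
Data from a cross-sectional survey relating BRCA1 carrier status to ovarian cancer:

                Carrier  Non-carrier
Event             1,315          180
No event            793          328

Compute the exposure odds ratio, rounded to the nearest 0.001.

Reading the table with exposure as columns: a = 1315 (Carrier, case), b = 793 (Carrier, non-case), c = 180 (Non-carrier, case), d = 328.
OR = (a·d)/(b·c) = (1315 × 328) / (793 × 180) = 431320 / 142740 = 3.02172
The odds of ovarian cancer are about 3.02 times as high in the carrier group.

3.022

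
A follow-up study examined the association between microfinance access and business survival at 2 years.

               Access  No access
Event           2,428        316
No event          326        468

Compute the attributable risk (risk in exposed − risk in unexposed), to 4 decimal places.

0.4786

Reading the table with exposure as columns: a = 2428 (Access, case), b = 326 (Access, non-case), c = 316 (No access, case), d = 468.
Risk in exposed = 2428/2754 = 0.881627; risk in unexposed = 316/784 = 0.403061.
Risk difference = 0.881627 − 0.403061 = 0.478566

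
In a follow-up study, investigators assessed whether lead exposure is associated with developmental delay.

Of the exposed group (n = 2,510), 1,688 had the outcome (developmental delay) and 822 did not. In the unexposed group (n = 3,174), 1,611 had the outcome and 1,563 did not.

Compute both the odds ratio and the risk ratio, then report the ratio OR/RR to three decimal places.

From the description: a = 1688, b = 822, c = 1611, d = 1563.
OR = (1688·1563)/(822·1611) = 2638344/1324242 = 1.99234
Risk in exposed = 1688/2510 = 0.67251; risk in unexposed = 1611/3174 = 0.50756; RR = 1.32498
OR/RR = 1.99234 / 1.32498 = 1.50367
The outcome is not rare, so the OR lies further from 1 than the RR.

1.504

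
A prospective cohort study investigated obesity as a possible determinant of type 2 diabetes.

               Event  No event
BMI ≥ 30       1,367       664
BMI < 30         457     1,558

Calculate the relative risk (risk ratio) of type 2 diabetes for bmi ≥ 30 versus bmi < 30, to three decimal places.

Cells: a = 1367, b = 664, c = 457, d = 1558.
Risk in exposed = 1367/2031 = 0.67307; risk in unexposed = 457/2015 = 0.22680.
RR = 0.67307 / 0.22680 = 2.96768
The risk among the exposed is 2.97 times that among the unexposed.

2.968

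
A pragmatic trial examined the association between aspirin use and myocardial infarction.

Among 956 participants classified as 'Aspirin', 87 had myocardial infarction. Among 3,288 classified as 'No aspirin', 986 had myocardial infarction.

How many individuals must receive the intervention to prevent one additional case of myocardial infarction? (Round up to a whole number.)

Risk in treated group = 87/956 = 0.09100; risk in control = 986/3288 = 0.29988.
Absolute risk reduction = 0.29988 − 0.09100 = 0.20887
NNT = 1 / ARR = 1 / 0.20887 = 4.788 → round up → 5

5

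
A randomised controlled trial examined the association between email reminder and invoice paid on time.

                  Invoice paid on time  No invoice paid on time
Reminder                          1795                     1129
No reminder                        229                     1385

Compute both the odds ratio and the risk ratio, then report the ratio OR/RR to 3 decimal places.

2.222

Cells: a = 1795, b = 1129, c = 229, d = 1385.
OR = (1795·1385)/(1129·229) = 2486075/258541 = 9.61579
Risk in exposed = 1795/2924 = 0.61389; risk in unexposed = 229/1614 = 0.14188; RR = 4.32668
OR/RR = 9.61579 / 4.32668 = 2.22244
The outcome is not rare, so the OR lies further from 1 than the RR.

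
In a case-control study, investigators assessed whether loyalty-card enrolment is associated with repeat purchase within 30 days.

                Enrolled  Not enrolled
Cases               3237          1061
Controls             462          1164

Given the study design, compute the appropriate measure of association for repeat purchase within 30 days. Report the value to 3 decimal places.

7.687

Reading the table with exposure as columns: a = 3237 (Enrolled, case), b = 462 (Enrolled, non-case), c = 1061 (Not enrolled, case), d = 1164.
This is a case-control study: participants were sampled on outcome status, so risks in the source population cannot be estimated directly — relative risk is not valid here. The odds ratio is the appropriate measure.
OR = (a·d)/(b·c) = (3237 × 1164) / (462 × 1061) = 3767868 / 490182 = 7.68667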